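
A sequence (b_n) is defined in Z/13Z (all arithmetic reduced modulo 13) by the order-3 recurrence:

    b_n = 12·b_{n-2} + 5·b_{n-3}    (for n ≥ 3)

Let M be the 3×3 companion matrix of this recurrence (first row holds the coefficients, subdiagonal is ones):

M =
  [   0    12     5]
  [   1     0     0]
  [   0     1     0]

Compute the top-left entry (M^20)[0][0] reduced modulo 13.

(M^20)[0][0] is the top entry after applying M 20 times to the unit state (1, 0, 0). Equivalently it is h_{22} for the auxiliary sequence (h_n) obeying the same recurrence with h_2 = 1 and h_i = 0 for 0 ≤ i < 2:
h_3 = 0·1 + 12·0 + 5·0 = 0
h_4 = 0·0 + 12·1 + 5·0 = 12
h_5 = 0·12 + 12·0 + 5·1 = 5
h_6 = 0·5 + 12·12 + 5·0 = 1
h_7 = 0·1 + 12·5 + 5·12 = 3
h_8 = 0·3 + 12·1 + 5·5 = 11
h_9 = 0·11 + 12·3 + 5·1 = 2
h_10 = 0·2 + 12·11 + 5·3 = 4
h_11 = 0·4 + 12·2 + 5·11 = 1
h_12 = 0·1 + 12·4 + 5·2 = 6
h_13 = 0·6 + 12·1 + 5·4 = 6
h_14 = 0·6 + 12·6 + 5·1 = 12
h_15 = 0·12 + 12·6 + 5·6 = 11
h_16 = 0·11 + 12·12 + 5·6 = 5
h_17 = 0·5 + 12·11 + 5·12 = 10
h_18 = 0·10 + 12·5 + 5·11 = 11
h_19 = 0·11 + 12·10 + 5·5 = 2
h_20 = 0·2 + 12·11 + 5·10 = 0
h_21 = 0·0 + 12·2 + 5·11 = 1
h_22 = 0·1 + 12·0 + 5·2 = 10

10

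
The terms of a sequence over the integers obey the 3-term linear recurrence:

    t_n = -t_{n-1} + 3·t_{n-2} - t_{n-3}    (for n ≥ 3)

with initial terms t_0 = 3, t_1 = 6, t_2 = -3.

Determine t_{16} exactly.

-1412493

t_3 = -1·-3 + 3·6 + -1·3 = 18
t_4 = -1·18 + 3·-3 + -1·6 = -33
t_5 = -1·-33 + 3·18 + -1·-3 = 90
t_6 = -1·90 + 3·-33 + -1·18 = -207
t_7 = -1·-207 + 3·90 + -1·-33 = 510
t_8 = -1·510 + 3·-207 + -1·90 = -1221
t_9 = -1·-1221 + 3·510 + -1·-207 = 2958
t_10 = -1·2958 + 3·-1221 + -1·510 = -7131
t_11 = -1·-7131 + 3·2958 + -1·-1221 = 17226
t_12 = -1·17226 + 3·-7131 + -1·2958 = -41577
t_13 = -1·-41577 + 3·17226 + -1·-7131 = 100386
t_14 = -1·100386 + 3·-41577 + -1·17226 = -242343
t_15 = -1·-242343 + 3·100386 + -1·-41577 = 585078
t_16 = -1·585078 + 3·-242343 + -1·100386 = -1412493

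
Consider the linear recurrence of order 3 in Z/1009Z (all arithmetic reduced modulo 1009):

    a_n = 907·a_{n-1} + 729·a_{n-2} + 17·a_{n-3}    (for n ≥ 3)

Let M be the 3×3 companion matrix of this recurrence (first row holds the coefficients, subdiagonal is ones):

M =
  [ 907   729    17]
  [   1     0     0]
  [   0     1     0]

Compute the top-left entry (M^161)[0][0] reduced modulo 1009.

937

(M^161)[0][0] is the top entry after applying M 161 times to the unit state (1, 0, 0). Equivalently it is h_{163} for the auxiliary sequence (h_n) obeying the same recurrence with h_2 = 1 and h_i = 0 for 0 ≤ i < 2:
h_3 = 907·1 + 729·0 + 17·0 = 907
h_4 = 907·907 + 729·1 + 17·0 = 34
h_5 = 907·34 + 729·907 + 17·1 = 893
h_6 = 907·893 + 729·34 + 17·907 = 578
h_7 = 907·578 + 729·893 + 17·34 = 336
h_8 = 907·336 + 729·578 + 17·893 = 689
Continuing the recurrence:
  h_9 = 854;  h_10 = 132;  h_11 = 280;  h_12 = 457;  h_13 = 328;  h_14 = 748
  h_15 = 64;  h_16 = 489;  h_17 = 413;  h_18 = 635;  h_19 = 442;  h_20 = 63
  h_21 = 680;  h_22 = 225;  h_23 = 620;  h_24 = 346;  h_25 = 769;  h_26 = 698
  h_27 = 877;  h_28 = 609;  h_29 = 834;  h_30 = 472;  h_31 = 110;  h_32 = 959
  h_33 = 486;  h_34 = 604;  h_35 = 235;  h_36 = 828;  h_37 = 263;  h_38 = 606
  h_39 = 713;  h_40 = 189;  h_41 = 247;  h_42 = 601;  h_43 = 894;  h_44 = 8
  h_45 = 232;  h_46 = 393;  h_47 = 26;  h_48 = 224;  h_49 = 769;  h_50 = 544
  h_51 = 385;  h_52 = 76;  h_53 = 650;  h_54 = 694;  h_55 = 754;  h_56 = 144
  h_57 = 907;  h_58 = 55;  h_59 = 173;  h_60 = 535;  h_61 = 843;  h_62 = 234
  h_63 = 428;  h_64 = 1;  h_65 = 71;  h_66 = 763;  h_67 = 184;  h_68 = 869
  h_69 = 956;  h_70 = 311;  h_71 = 918;  h_72 = 3;  h_73 = 191;  h_74 = 329
  h_75 = 796;  h_76 = 456;  h_77 = 559;  h_78 = 364;  h_79 = 769;  h_80 = 675
  h_81 = 502;  h_82 = 903;  h_83 = 789;  h_84 = 114;  h_85 = 747;  h_86 = 145
  h_87 = 977;  h_88 = 588;  h_89 = 890;  h_90 = 322;  h_91 = 382;  h_92 = 23
  h_93 = 95;  h_94 = 454;  h_95 = 131;  h_96 = 375;  h_97 = 391;  h_98 = 623
  h_99 = 843;  h_100 = 489;  h_101 = 130;  h_102 = 366;  h_103 = 166;  h_104 = 851
  h_105 = 74;  h_106 = 163;  h_107 = 328;  h_108 = 864;  h_109 = 387;  h_110 = 648
  h_111 = 663;  h_112 = 682;  h_113 = 999;  h_114 = 933;  h_115 = 957;  h_116 = 180
  h_117 = 962;  h_118 = 933;  h_119 = 765;  h_120 = 973;  h_121 = 70;  h_122 = 810
  h_123 = 86;  h_124 = 715;  h_125 = 507;  h_126 = 789;  h_127 = 598;  h_128 = 142
  h_129 = 1001;  h_130 = 483;  h_131 = 793;  h_132 = 673;  h_133 = 45;  h_134 = 53
  h_135 = 498;  h_136 = 714;  h_137 = 523;  h_138 = 387;  h_139 = 781;  h_140 = 471
  h_141 = 179;  h_142 = 363;  h_143 = 572;  h_144 = 463;  h_145 = 585;  h_146 = 16
  h_147 = 852;  h_148 = 290;  h_149 = 526;  h_150 = 712;  h_151 = 952;  h_152 = 43
  h_153 = 471;  h_154 = 498;  h_155 = 684;  h_156 = 599;  h_157 = 26;  h_158 = 678
  h_159 = 341;  h_160 = 827;  h_161 = 195
h_162 = 907·195 + 729·827 + 17·341 = 543
h_163 = 907·543 + 729·195 + 17·827 = 937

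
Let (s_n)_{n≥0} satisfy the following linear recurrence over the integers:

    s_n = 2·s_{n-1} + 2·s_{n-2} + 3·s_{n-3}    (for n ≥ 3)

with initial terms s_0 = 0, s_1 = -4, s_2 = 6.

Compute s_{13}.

s_3 = 2·6 + 2·-4 + 3·0 = 4
s_4 = 2·4 + 2·6 + 3·-4 = 8
s_5 = 2·8 + 2·4 + 3·6 = 42
s_6 = 2·42 + 2·8 + 3·4 = 112
s_7 = 2·112 + 2·42 + 3·8 = 332
s_8 = 2·332 + 2·112 + 3·42 = 1014
s_9 = 2·1014 + 2·332 + 3·112 = 3028
s_10 = 2·3028 + 2·1014 + 3·332 = 9080
s_11 = 2·9080 + 2·3028 + 3·1014 = 27258
s_12 = 2·27258 + 2·9080 + 3·3028 = 81760
s_13 = 2·81760 + 2·27258 + 3·9080 = 245276

245276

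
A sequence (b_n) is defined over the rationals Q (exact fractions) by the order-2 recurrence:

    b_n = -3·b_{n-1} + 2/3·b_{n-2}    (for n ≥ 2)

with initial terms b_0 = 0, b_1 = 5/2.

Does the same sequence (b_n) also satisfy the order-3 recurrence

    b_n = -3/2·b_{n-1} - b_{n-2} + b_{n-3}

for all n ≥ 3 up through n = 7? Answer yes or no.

Terms b_0..b_7: 0, 5/2, -15/2, 145/6, -155/2, 4475/18, -1595/2, 138145/54
n=3: candidate gives 35/4, actual b_3 = 145/6 ✗

no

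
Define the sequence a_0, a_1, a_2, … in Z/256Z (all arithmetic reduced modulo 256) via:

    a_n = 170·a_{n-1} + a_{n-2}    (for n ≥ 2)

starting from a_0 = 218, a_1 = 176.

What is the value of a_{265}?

96

a_2 = 170·176 + 1·218 = 186
a_3 = 170·186 + 1·176 = 52
a_4 = 170·52 + 1·186 = 66
a_5 = 170·66 + 1·52 = 8
a_6 = 170·8 + 1·66 = 146
a_7 = 170·146 + 1·8 = 252
a_8 = 170·252 + 1·146 = 234
a_9 = 170·234 + 1·252 = 96
a_10 = 170·96 + 1·234 = 170
a_11 = 170·170 + 1·96 = 68
a_12 = 170·68 + 1·170 = 210
a_13 = 170·210 + 1·68 = 184
a_14 = 170·184 + 1·210 = 2
a_15 = 170·2 + 1·184 = 12
a_16 = 170·12 + 1·2 = 250
a_17 = 170·250 + 1·12 = 16
a_18 = 170·16 + 1·250 = 154
a_19 = 170·154 + 1·16 = 84
a_20 = 170·84 + 1·154 = 98
a_21 = 170·98 + 1·84 = 104
a_22 = 170·104 + 1·98 = 114
a_23 = 170·114 + 1·104 = 28
a_24 = 170·28 + 1·114 = 10
a_25 = 170·10 + 1·28 = 192
a_26 = 170·192 + 1·10 = 138
a_27 = 170·138 + 1·192 = 100
a_28 = 170·100 + 1·138 = 242
a_29 = 170·242 + 1·100 = 24
a_30 = 170·24 + 1·242 = 226
a_31 = 170·226 + 1·24 = 44
a_32 = 170·44 + 1·226 = 26
a_33 = 170·26 + 1·44 = 112
a_34 = 170·112 + 1·26 = 122
a_35 = 170·122 + 1·112 = 116
a_36 = 170·116 + 1·122 = 130
a_37 = 170·130 + 1·116 = 200
a_38 = 170·200 + 1·130 = 82
a_39 = 170·82 + 1·200 = 60
a_40 = 170·60 + 1·82 = 42
a_41 = 170·42 + 1·60 = 32
a_42 = 170·32 + 1·42 = 106
a_43 = 170·106 + 1·32 = 132
a_44 = 170·132 + 1·106 = 18
a_45 = 170·18 + 1·132 = 120
a_46 = 170·120 + 1·18 = 194
a_47 = 170·194 + 1·120 = 76
a_48 = 170·76 + 1·194 = 58
a_49 = 170·58 + 1·76 = 208
a_50 = 170·208 + 1·58 = 90
a_51 = 170·90 + 1·208 = 148
a_52 = 170·148 + 1·90 = 162
a_53 = 170·162 + 1·148 = 40
a_54 = 170·40 + 1·162 = 50
a_55 = 170·50 + 1·40 = 92
a_56 = 170·92 + 1·50 = 74
a_57 = 170·74 + 1·92 = 128
a_58 = 170·128 + 1·74 = 74
a_59 = 170·74 + 1·128 = 164
a_60 = 170·164 + 1·74 = 50
a_61 = 170·50 + 1·164 = 216
a_62 = 170·216 + 1·50 = 162
a_63 = 170·162 + 1·216 = 108
a_64 = 170·108 + 1·162 = 90
a_65 = 170·90 + 1·108 = 48
a_66 = 170·48 + 1·90 = 58
a_67 = 170·58 + 1·48 = 180
a_68 = 170·180 + 1·58 = 194
a_69 = 170·194 + 1·180 = 136
a_70 = 170·136 + 1·194 = 18
a_71 = 170·18 + 1·136 = 124
a_72 = 170·124 + 1·18 = 106
a_73 = 170·106 + 1·124 = 224
a_74 = 170·224 + 1·106 = 42
a_75 = 170·42 + 1·224 = 196
a_76 = 170·196 + 1·42 = 82
a_77 = 170·82 + 1·196 = 56
a_78 = 170·56 + 1·82 = 130
a_79 = 170·130 + 1·56 = 140
a_80 = 170·140 + 1·130 = 122
a_81 = 170·122 + 1·140 = 144
a_82 = 170·144 + 1·122 = 26
a_83 = 170·26 + 1·144 = 212
a_84 = 170·212 + 1·26 = 226
a_85 = 170·226 + 1·212 = 232
a_86 = 170·232 + 1·226 = 242
a_87 = 170·242 + 1·232 = 156
a_88 = 170·156 + 1·242 = 138
a_89 = 170·138 + 1·156 = 64
a_90 = 170·64 + 1·138 = 10
a_91 = 170·10 + 1·64 = 228
a_92 = 170·228 + 1·10 = 114
a_93 = 170·114 + 1·228 = 152
a_94 = 170·152 + 1·114 = 98
a_95 = 170·98 + 1·152 = 172
a_96 = 170·172 + 1·98 = 154
a_97 = 170·154 + 1·172 = 240
a_98 = 170·240 + 1·154 = 250
a_99 = 170·250 + 1·240 = 244
a_100 = 170·244 + 1·250 = 2
a_101 = 170·2 + 1·244 = 72
a_102 = 170·72 + 1·2 = 210
a_103 = 170·210 + 1·72 = 188
a_104 = 170·188 + 1·210 = 170
a_105 = 170·170 + 1·188 = 160
a_106 = 170·160 + 1·170 = 234
a_107 = 170·234 + 1·160 = 4
a_108 = 170·4 + 1·234 = 146
a_109 = 170·146 + 1·4 = 248
a_110 = 170·248 + 1·146 = 66
a_111 = 170·66 + 1·248 = 204
a_112 = 170·204 + 1·66 = 186
a_113 = 170·186 + 1·204 = 80
a_114 = 170·80 + 1·186 = 218
a_115 = 170·218 + 1·80 = 20
a_116 = 170·20 + 1·218 = 34
a_117 = 170·34 + 1·20 = 168
a_118 = 170·168 + 1·34 = 178
a_119 = 170·178 + 1·168 = 220
a_120 = 170·220 + 1·178 = 202
a_121 = 170·202 + 1·220 = 0
a_122 = 170·0 + 1·202 = 202
a_123 = 170·202 + 1·0 = 36
a_124 = 170·36 + 1·202 = 178
a_125 = 170·178 + 1·36 = 88
a_126 = 170·88 + 1·178 = 34
a_127 = 170·34 + 1·88 = 236
a_128 = 170·236 + 1·34 = 218
a_129 = 170·218 + 1·236 = 176
(a_128, a_129) = (218, 176) = (a_0, a_1), so the sequence has period 128.
265 ≡ 9 (mod 128), hence a_265 = a_9 = 96.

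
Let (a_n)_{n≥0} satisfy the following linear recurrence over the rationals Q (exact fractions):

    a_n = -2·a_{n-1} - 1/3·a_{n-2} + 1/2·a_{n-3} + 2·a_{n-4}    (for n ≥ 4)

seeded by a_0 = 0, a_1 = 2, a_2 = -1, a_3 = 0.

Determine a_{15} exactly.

1331063/972

a_4 = -2·0 + -1/3·-1 + 1/2·2 + 2·0 = 4/3
a_5 = -2·4/3 + -1/3·0 + 1/2·-1 + 2·2 = 5/6
a_6 = -2·5/6 + -1/3·4/3 + 1/2·0 + 2·-1 = -37/9
a_7 = -2·-37/9 + -1/3·5/6 + 1/2·4/3 + 2·0 = 155/18
a_8 = -2·155/18 + -1/3·-37/9 + 1/2·5/6 + 2·4/3 = -1379/108
a_9 = -2·-1379/108 + -1/3·155/18 + 1/2·-37/9 + 2·5/6 = 401/18
a_10 = -2·401/18 + -1/3·-1379/108 + 1/2·155/18 + 2·-37/9 = -7163/162
a_11 = -2·-7163/162 + -1/3·401/18 + 1/2·-1379/108 + 2·155/18 = 59515/648
a_12 = -2·59515/648 + -1/3·-7163/162 + 1/2·401/18 + 2·-1379/108 = -89107/486
a_13 = -2·-89107/486 + -1/3·59515/648 + 1/2·-7163/162 + 2·401/18 = 696979/1944
a_14 = -2·696979/1944 + -1/3·-89107/486 + 1/2·59515/648 + 2·-7163/162 = -8146729/11664
a_15 = -2·-8146729/11664 + -1/3·696979/1944 + 1/2·-89107/486 + 2·59515/648 = 1331063/972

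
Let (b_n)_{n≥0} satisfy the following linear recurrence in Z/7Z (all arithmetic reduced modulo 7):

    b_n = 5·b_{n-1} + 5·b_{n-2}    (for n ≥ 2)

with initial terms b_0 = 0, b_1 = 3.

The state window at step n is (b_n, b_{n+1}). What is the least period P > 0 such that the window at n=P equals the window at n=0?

24

n=0: window = (0, 3)
n=1: window = (3, 1)
n=2: window = (1, 6)
n=3: window = (6, 0)
n=4: window = (0, 2)
n=5: window = (2, 3)
n=6: window = (3, 4)
n=7: window = (4, 0)
n=8: window = (0, 6)
n=9: window = (6, 2)
n=10: window = (2, 5)
n=11: window = (5, 0)
n=12: window = (0, 4)
n=13: window = (4, 6)
n=14: window = (6, 1)
n=15: window = (1, 0)
n=16: window = (0, 5)
n=17: window = (5, 4)
n=18: window = (4, 3)
n=19: window = (3, 0)
n=20: window = (0, 1)
n=21: window = (1, 5)
n=22: window = (5, 2)
n=23: window = (2, 0)
n=24: window = (0, 3)
window at n=24 equals window at n=0 → period = 24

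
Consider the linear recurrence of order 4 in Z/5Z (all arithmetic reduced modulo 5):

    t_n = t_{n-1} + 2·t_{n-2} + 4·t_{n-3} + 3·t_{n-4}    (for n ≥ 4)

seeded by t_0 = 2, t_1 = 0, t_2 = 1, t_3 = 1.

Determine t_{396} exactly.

3

t_4 = 1·1 + 2·1 + 4·0 + 3·2 = 4
t_5 = 1·4 + 2·1 + 4·1 + 3·0 = 0
t_6 = 1·0 + 2·4 + 4·1 + 3·1 = 0
t_7 = 1·0 + 2·0 + 4·4 + 3·1 = 4
t_8 = 1·4 + 2·0 + 4·0 + 3·4 = 1
t_9 = 1·1 + 2·4 + 4·0 + 3·0 = 4
Continuing the recurrence:
  t_10 = 2;  t_11 = 1;  t_12 = 4;  t_13 = 1;  t_14 = 4;  t_15 = 0
  t_16 = 4;  t_17 = 3;  t_18 = 3;  t_19 = 0;  t_20 = 0;  t_21 = 1
  t_22 = 0;  t_23 = 2;  t_24 = 1;  t_25 = 3;  t_26 = 3;  t_27 = 4
  t_28 = 0;  t_29 = 4;  t_30 = 4;  t_31 = 4;  t_32 = 3;  t_33 = 4
  t_34 = 3;  t_35 = 0;  t_36 = 1;  t_37 = 0;  t_38 = 1;  t_39 = 0
  t_40 = 0;  t_41 = 4;  t_42 = 2;  t_43 = 0;  t_44 = 0;  t_45 = 0
  t_46 = 1;  t_47 = 1;  t_48 = 3;  t_49 = 4;  t_50 = 2;  t_51 = 0
  t_52 = 4;  t_53 = 4;  t_54 = 3;  t_55 = 2;  t_56 = 1;  t_57 = 4
  t_58 = 3;  t_59 = 1;  t_60 = 1;  t_61 = 2;  t_62 = 2;  t_63 = 3
  t_64 = 3;  t_65 = 3;  t_66 = 2;  t_67 = 4;  t_68 = 4;  t_69 = 4
  t_70 = 4;  t_71 = 0;  t_72 = 1;  t_73 = 4;  t_74 = 3;  t_75 = 0
  t_76 = 0;  t_77 = 4;  t_78 = 3;  t_79 = 1;  t_80 = 3;  t_81 = 4
  t_82 = 3;  t_83 = 1;  t_84 = 2;  t_85 = 3;  t_86 = 0;  t_87 = 2
  t_88 = 0;  t_89 = 3;  t_90 = 1;  t_91 = 3;  t_92 = 2;  t_93 = 1
  t_94 = 0;  t_95 = 4;  t_96 = 4;  t_97 = 0;  t_98 = 4;  t_99 = 2
  t_100 = 2;  t_101 = 2;  t_102 = 1;  t_103 = 4;  t_104 = 0;  t_105 = 3
  t_106 = 2;  t_107 = 0;  t_108 = 1;  t_109 = 3;  t_110 = 1;  t_111 = 1
  t_112 = 3;  t_113 = 3;  t_114 = 1;  t_115 = 2;  t_116 = 0;  t_117 = 2
  t_118 = 3;  t_119 = 3;  t_120 = 2;  t_121 = 1;  t_122 = 1;  t_123 = 0
  t_124 = 2;  t_125 = 4;  t_126 = 1;  t_127 = 2;  t_128 = 1;  t_129 = 1
  t_130 = 4;  t_131 = 1;  t_132 = 1;  t_133 = 2;  t_134 = 0;  t_135 = 1
  t_136 = 2;  t_137 = 0;  t_138 = 3;  t_139 = 4;  t_140 = 1;  t_141 = 1
  t_142 = 3;  t_143 = 1;  t_144 = 4;  t_145 = 1;  t_146 = 2;  t_147 = 3
  t_148 = 3;  t_149 = 0;  t_150 = 4;  t_151 = 0;  t_152 = 2;  t_153 = 3
  t_154 = 4;  t_155 = 3;  t_156 = 4;  t_157 = 0;  t_158 = 2;  t_159 = 2
  t_160 = 3;  t_161 = 0;  t_162 = 0;  t_163 = 3;  t_164 = 2;  t_165 = 3
  t_166 = 4;  t_167 = 2;  t_168 = 3;  t_169 = 2;  t_170 = 3;  t_171 = 0
  t_172 = 3;  t_173 = 1;  t_174 = 1;  t_175 = 0;  t_176 = 0;  t_177 = 2
  t_178 = 0;  t_179 = 4;  t_180 = 2;  t_181 = 1;  t_182 = 1;  t_183 = 3
  t_184 = 0;  t_185 = 3;  t_186 = 3;  t_187 = 3;  t_188 = 1;  t_189 = 3
  t_190 = 1;  t_191 = 0;  t_192 = 2;  t_193 = 0;  t_194 = 2;  t_195 = 0
  t_196 = 0;  t_197 = 3;  t_198 = 4;  t_199 = 0;  t_200 = 0;  t_201 = 0
  t_202 = 2;  t_203 = 2;  t_204 = 1;  t_205 = 3;  t_206 = 4;  t_207 = 0
  t_208 = 3;  t_209 = 3;  t_210 = 1;  t_211 = 4;  t_212 = 2;  t_213 = 3
  t_214 = 1;  t_215 = 2;  t_216 = 2;  t_217 = 4;  t_218 = 4;  t_219 = 1
  t_220 = 1;  t_221 = 1;  t_222 = 4;  t_223 = 3;  t_224 = 3;  t_225 = 3
  t_226 = 3;  t_227 = 0;  t_228 = 2;  t_229 = 3;  t_230 = 1;  t_231 = 0
  t_232 = 0;  t_233 = 3;  t_234 = 1;  t_235 = 2;  t_236 = 1;  t_237 = 3
  t_238 = 1;  t_239 = 2;  t_240 = 4;  t_241 = 1;  t_242 = 0;  t_243 = 4
  t_244 = 0;  t_245 = 1;  t_246 = 2;  t_247 = 1;  t_248 = 4;  t_249 = 2
  t_250 = 0;  t_251 = 3;  t_252 = 3;  t_253 = 0;  t_254 = 3;  t_255 = 4
  t_256 = 4;  t_257 = 4;  t_258 = 2;  t_259 = 3;  t_260 = 0;  t_261 = 1
  t_262 = 4;  t_263 = 0;  t_264 = 2;  t_265 = 1;  t_266 = 2;  t_267 = 2
  t_268 = 1;  t_269 = 1;  t_270 = 2;  t_271 = 4;  t_272 = 0;  t_273 = 4
  t_274 = 1;  t_275 = 1;  t_276 = 4;  t_277 = 2;  t_278 = 2;  t_279 = 0
  t_280 = 4;  t_281 = 3;  t_282 = 2;  t_283 = 4;  t_284 = 2;  t_285 = 2
  t_286 = 3;  t_287 = 2;  t_288 = 2;  t_289 = 4;  t_290 = 0;  t_291 = 2
  t_292 = 4;  t_293 = 0;  t_294 = 1;  t_295 = 3;  t_296 = 2;  t_297 = 2
  t_298 = 1;  t_299 = 2;  t_300 = 3;  t_301 = 2;  t_302 = 4;  t_303 = 1
  t_304 = 1;  t_305 = 0;  t_306 = 3;  t_307 = 0;  t_308 = 4;  t_309 = 1
  t_310 = 3;  t_311 = 1;  t_312 = 3;  t_313 = 0;  t_314 = 4;  t_315 = 4
  t_316 = 1;  t_317 = 0;  t_318 = 0;  t_319 = 1;  t_320 = 4;  t_321 = 1
  t_322 = 3;  t_323 = 4;  t_324 = 1;  t_325 = 4;  t_326 = 1;  t_327 = 0
  t_328 = 1;  t_329 = 2;  t_330 = 2;  t_331 = 0;  t_332 = 0;  t_333 = 4
  t_334 = 0;  t_335 = 3;  t_336 = 4;  t_337 = 2;  t_338 = 2;  t_339 = 1
  t_340 = 0;  t_341 = 1;  t_342 = 1;  t_343 = 1;  t_344 = 2;  t_345 = 1
  t_346 = 2;  t_347 = 0;  t_348 = 4;  t_349 = 0;  t_350 = 4;  t_351 = 0
  t_352 = 0;  t_353 = 1;  t_354 = 3;  t_355 = 0;  t_356 = 0;  t_357 = 0
  t_358 = 4;  t_359 = 4;  t_360 = 2;  t_361 = 1;  t_362 = 3;  t_363 = 0
  t_364 = 1;  t_365 = 1;  t_366 = 2;  t_367 = 3;  t_368 = 4;  t_369 = 1
  t_370 = 2;  t_371 = 4;  t_372 = 4;  t_373 = 3;  t_374 = 3;  t_375 = 2
  t_376 = 2;  t_377 = 2;  t_378 = 3;  t_379 = 1;  t_380 = 1;  t_381 = 1
  t_382 = 1;  t_383 = 0;  t_384 = 4;  t_385 = 1;  t_386 = 2;  t_387 = 0
  t_388 = 0;  t_389 = 1;  t_390 = 2;  t_391 = 4;  t_392 = 2;  t_393 = 1
  t_394 = 2
t_395 = 1·2 + 2·1 + 4·2 + 3·4 = 4
t_396 = 1·4 + 2·2 + 4·1 + 3·2 = 3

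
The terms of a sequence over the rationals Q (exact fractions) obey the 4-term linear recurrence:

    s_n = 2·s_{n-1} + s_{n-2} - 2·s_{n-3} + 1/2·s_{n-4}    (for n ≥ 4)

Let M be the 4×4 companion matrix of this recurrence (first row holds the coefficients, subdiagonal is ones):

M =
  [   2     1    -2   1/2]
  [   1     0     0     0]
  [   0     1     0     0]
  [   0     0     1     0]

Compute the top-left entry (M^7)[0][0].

(M^7)[0][0] is the top entry after applying M 7 times to the unit state (1, 0, 0, 0). Equivalently it is h_{10} for the auxiliary sequence (h_n) obeying the same recurrence with h_3 = 1 and h_i = 0 for 0 ≤ i < 3:
h_4 = 2·1 + 1·0 + -2·0 + 1/2·0 = 2
h_5 = 2·2 + 1·1 + -2·0 + 1/2·0 = 5
h_6 = 2·5 + 1·2 + -2·1 + 1/2·0 = 10
h_7 = 2·10 + 1·5 + -2·2 + 1/2·1 = 43/2
h_8 = 2·43/2 + 1·10 + -2·5 + 1/2·2 = 44
h_9 = 2·44 + 1·43/2 + -2·10 + 1/2·5 = 92
h_10 = 2·92 + 1·44 + -2·43/2 + 1/2·10 = 190

190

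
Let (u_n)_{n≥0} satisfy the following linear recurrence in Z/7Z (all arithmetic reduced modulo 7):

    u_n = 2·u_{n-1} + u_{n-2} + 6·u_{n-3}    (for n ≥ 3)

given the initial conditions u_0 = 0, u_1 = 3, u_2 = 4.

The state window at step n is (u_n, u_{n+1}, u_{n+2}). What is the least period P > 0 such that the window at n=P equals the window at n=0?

n=0: window = (0, 3, 4)
n=1: window = (3, 4, 4)
n=2: window = (4, 4, 2)
n=3: window = (4, 2, 4)
n=4: window = (2, 4, 6)
n=5: window = (4, 6, 0)
n=6: window = (6, 0, 2)
n=7: window = (0, 2, 5)
n=8: window = (2, 5, 5)
n=9: window = (5, 5, 6)
n=10: window = (5, 6, 5)
n=11: window = (6, 5, 4)
n=12: window = (5, 4, 0)
n=13: window = (4, 0, 6)
n=14: window = (0, 6, 1)
n=15: window = (6, 1, 1)
n=16: window = (1, 1, 4)
n=17: window = (1, 4, 1)
n=18: window = (4, 1, 5)
n=19: window = (1, 5, 0)
n=20: window = (5, 0, 4)
n=21: window = (0, 4, 3)
n=22: window = (4, 3, 3)
n=23: window = (3, 3, 5)
n=24: window = (3, 5, 3)
n=25: window = (5, 3, 1)
n=26: window = (3, 1, 0)
n=27: window = (1, 0, 5)
n=28: window = (0, 5, 2)
n=29: window = (5, 2, 2)
n=30: window = (2, 2, 1)
n=31: window = (2, 1, 2)
n=32: window = (1, 2, 3)
n=33: window = (2, 3, 0)
n=34: window = (3, 0, 1)
n=35: window = (0, 1, 6)
n=36: window = (1, 6, 6)
n=37: window = (6, 6, 3)
n=38: window = (6, 3, 6)
n=39: window = (3, 6, 2)
n=40: window = (6, 2, 0)
n=41: window = (2, 0, 3)
n=42: window = (0, 3, 4)
window at n=42 equals window at n=0 → period = 42

42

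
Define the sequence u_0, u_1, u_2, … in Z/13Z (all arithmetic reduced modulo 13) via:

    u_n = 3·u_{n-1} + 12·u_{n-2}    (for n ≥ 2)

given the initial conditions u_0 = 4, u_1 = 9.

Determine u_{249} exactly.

12

u_2 = 3·9 + 12·4 = 10
u_3 = 3·10 + 12·9 = 8
u_4 = 3·8 + 12·10 = 1
u_5 = 3·1 + 12·8 = 8
u_6 = 3·8 + 12·1 = 10
u_7 = 3·10 + 12·8 = 9
u_8 = 3·9 + 12·10 = 4
u_9 = 3·4 + 12·9 = 3
u_10 = 3·3 + 12·4 = 5
u_11 = 3·5 + 12·3 = 12
u_12 = 3·12 + 12·5 = 5
u_13 = 3·5 + 12·12 = 3
u_14 = 3·3 + 12·5 = 4
u_15 = 3·4 + 12·3 = 9
(u_14, u_15) = (4, 9) = (u_0, u_1), so the sequence has period 14.
249 ≡ 11 (mod 14), hence u_249 = u_11 = 12.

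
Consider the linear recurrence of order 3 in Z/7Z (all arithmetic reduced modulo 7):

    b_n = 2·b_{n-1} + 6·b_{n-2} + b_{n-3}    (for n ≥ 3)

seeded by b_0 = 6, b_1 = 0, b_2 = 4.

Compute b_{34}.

b_3 = 2·4 + 6·0 + 1·6 = 0
b_4 = 2·0 + 6·4 + 1·0 = 3
b_5 = 2·3 + 6·0 + 1·4 = 3
b_6 = 2·3 + 6·3 + 1·0 = 3
b_7 = 2·3 + 6·3 + 1·3 = 6
b_8 = 2·6 + 6·3 + 1·3 = 5
b_9 = 2·5 + 6·6 + 1·3 = 0
b_10 = 2·0 + 6·5 + 1·6 = 1
b_11 = 2·1 + 6·0 + 1·5 = 0
b_12 = 2·0 + 6·1 + 1·0 = 6
b_13 = 2·6 + 6·0 + 1·1 = 6
b_14 = 2·6 + 6·6 + 1·0 = 6
b_15 = 2·6 + 6·6 + 1·6 = 5
b_16 = 2·5 + 6·6 + 1·6 = 3
b_17 = 2·3 + 6·5 + 1·6 = 0
b_18 = 2·0 + 6·3 + 1·5 = 2
b_19 = 2·2 + 6·0 + 1·3 = 0
b_20 = 2·0 + 6·2 + 1·0 = 5
b_21 = 2·5 + 6·0 + 1·2 = 5
b_22 = 2·5 + 6·5 + 1·0 = 5
b_23 = 2·5 + 6·5 + 1·5 = 3
b_24 = 2·3 + 6·5 + 1·5 = 6
b_25 = 2·6 + 6·3 + 1·5 = 0
b_26 = 2·0 + 6·6 + 1·3 = 4
b_27 = 2·4 + 6·0 + 1·6 = 0
b_28 = 2·0 + 6·4 + 1·0 = 3
b_29 = 2·3 + 6·0 + 1·4 = 3
b_30 = 2·3 + 6·3 + 1·0 = 3
b_31 = 2·3 + 6·3 + 1·3 = 6
b_32 = 2·6 + 6·3 + 1·3 = 5
b_33 = 2·5 + 6·6 + 1·3 = 0
b_34 = 2·0 + 6·5 + 1·6 = 1

1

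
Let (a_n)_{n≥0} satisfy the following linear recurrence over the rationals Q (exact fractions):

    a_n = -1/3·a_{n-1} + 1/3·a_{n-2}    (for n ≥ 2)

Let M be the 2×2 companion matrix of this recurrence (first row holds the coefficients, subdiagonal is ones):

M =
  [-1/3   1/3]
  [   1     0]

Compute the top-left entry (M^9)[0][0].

(M^9)[0][0] is the top entry after applying M 9 times to the unit state (1, 0). Equivalently it is h_{10} for the auxiliary sequence (h_n) obeying the same recurrence with h_1 = 1 and h_i = 0 for 0 ≤ i < 1:
h_2 = -1/3·1 + 1/3·0 = -1/3
h_3 = -1/3·-1/3 + 1/3·1 = 4/9
h_4 = -1/3·4/9 + 1/3·-1/3 = -7/27
h_5 = -1/3·-7/27 + 1/3·4/9 = 19/81
h_6 = -1/3·19/81 + 1/3·-7/27 = -40/243
h_7 = -1/3·-40/243 + 1/3·19/81 = 97/729
h_8 = -1/3·97/729 + 1/3·-40/243 = -217/2187
h_9 = -1/3·-217/2187 + 1/3·97/729 = 508/6561
h_10 = -1/3·508/6561 + 1/3·-217/2187 = -1159/19683

-1159/19683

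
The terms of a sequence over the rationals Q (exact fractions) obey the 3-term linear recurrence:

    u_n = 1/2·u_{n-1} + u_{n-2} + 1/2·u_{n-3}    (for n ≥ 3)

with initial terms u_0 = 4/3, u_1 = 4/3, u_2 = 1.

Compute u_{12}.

57537/1024

u_3 = 1/2·1 + 1·4/3 + 1/2·4/3 = 5/2
u_4 = 1/2·5/2 + 1·1 + 1/2·4/3 = 35/12
u_5 = 1/2·35/12 + 1·5/2 + 1/2·1 = 107/24
u_6 = 1/2·107/24 + 1·35/12 + 1/2·5/2 = 307/48
u_7 = 1/2·307/48 + 1·107/24 + 1/2·35/12 = 875/96
u_8 = 1/2·875/96 + 1·307/48 + 1/2·107/24 = 2531/192
u_9 = 1/2·2531/192 + 1·875/96 + 1/2·307/48 = 7259/384
u_10 = 1/2·7259/384 + 1·2531/192 + 1/2·875/96 = 6961/256
u_11 = 1/2·6961/256 + 1·7259/384 + 1/2·2531/192 = 60043/1536
u_12 = 1/2·60043/1536 + 1·6961/256 + 1/2·7259/384 = 57537/1024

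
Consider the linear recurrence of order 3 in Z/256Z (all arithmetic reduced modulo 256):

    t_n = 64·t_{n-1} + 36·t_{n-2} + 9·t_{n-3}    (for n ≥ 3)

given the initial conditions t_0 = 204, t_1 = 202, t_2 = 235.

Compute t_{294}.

12

t_3 = 64·235 + 36·202 + 9·204 = 84
t_4 = 64·84 + 36·235 + 9·202 = 38
t_5 = 64·38 + 36·84 + 9·235 = 147
t_6 = 64·147 + 36·38 + 9·84 = 12
t_7 = 64·12 + 36·147 + 9·38 = 2
t_8 = 64·2 + 36·12 + 9·147 = 91
Continuing the recurrence:
  t_9 = 116;  t_10 = 222;  t_11 = 3;  t_12 = 12;  t_13 = 58;  t_14 = 75
  t_15 = 84;  t_16 = 150;  t_17 = 243;  t_18 = 204;  t_19 = 114;  t_20 = 187
  t_21 = 244;  t_22 = 78;  t_23 = 99;  t_24 = 76;  t_25 = 170;  t_26 = 171
  t_27 = 84;  t_28 = 6;  t_29 = 83;  t_30 = 140;  t_31 = 226;  t_32 = 27
  t_33 = 116;  t_34 = 190;  t_35 = 195;  t_36 = 140;  t_37 = 26;  t_38 = 11
  t_39 = 84;  t_40 = 118;  t_41 = 179;  t_42 = 76;  t_43 = 82;  t_44 = 123
  t_45 = 244;  t_46 = 46;  t_47 = 35;  t_48 = 204;  t_49 = 138;  t_50 = 107
  t_51 = 84;  t_52 = 230;  t_53 = 19;  t_54 = 12;  t_55 = 194;  t_56 = 219
  t_57 = 116;  t_58 = 158;  t_59 = 131;  t_60 = 12;  t_61 = 250;  t_62 = 203
  t_63 = 84;  t_64 = 86;  t_65 = 115;  t_66 = 204;  t_67 = 50;  t_68 = 59
  t_69 = 244;  t_70 = 14;  t_71 = 227;  t_72 = 76;  t_73 = 106;  t_74 = 43
  t_75 = 84;  t_76 = 198;  t_77 = 211;  t_78 = 140;  t_79 = 162;  t_80 = 155
  t_81 = 116;  t_82 = 126;  t_83 = 67;  t_84 = 140;  t_85 = 218;  t_86 = 139
  t_87 = 84;  t_88 = 54;  t_89 = 51;  t_90 = 76;  t_91 = 18;  t_92 = 251
  t_93 = 244;  t_94 = 238;  t_95 = 163;  t_96 = 204;  t_97 = 74;  t_98 = 235
  t_99 = 84;  t_100 = 166;  t_101 = 147;  t_102 = 12;  t_103 = 130;  t_104 = 91
  t_105 = 116;  t_106 = 94;  t_107 = 3;  t_108 = 12;  t_109 = 186;  t_110 = 75
  t_111 = 84;  t_112 = 22;  t_113 = 243;  t_114 = 204;  t_115 = 242;  t_116 = 187
  t_117 = 244;  t_118 = 206;  t_119 = 99;  t_120 = 76;  t_121 = 42;  t_122 = 171
  t_123 = 84;  t_124 = 134;  t_125 = 83;  t_126 = 140;  t_127 = 98;  t_128 = 27
  t_129 = 116;  t_130 = 62;  t_131 = 195;  t_132 = 140;  t_133 = 154;  t_134 = 11
  t_135 = 84;  t_136 = 246;  t_137 = 179;  t_138 = 76;  t_139 = 210;  t_140 = 123
  t_141 = 244;  t_142 = 174;  t_143 = 35;  t_144 = 204;  t_145 = 10;  t_146 = 107
  t_147 = 84;  t_148 = 102;  t_149 = 19;  t_150 = 12;  t_151 = 66;  t_152 = 219
  t_153 = 116;  t_154 = 30;  t_155 = 131;  t_156 = 12;  t_157 = 122;  t_158 = 203
  t_159 = 84;  t_160 = 214;  t_161 = 115;  t_162 = 204;  t_163 = 178;  t_164 = 59
  t_165 = 244;  t_166 = 142;  t_167 = 227;  t_168 = 76;  t_169 = 234;  t_170 = 43
  t_171 = 84;  t_172 = 70;  t_173 = 211;  t_174 = 140;  t_175 = 34;  t_176 = 155
  t_177 = 116;  t_178 = 254;  t_179 = 67;  t_180 = 140;  t_181 = 90;  t_182 = 139
  t_183 = 84;  t_184 = 182;  t_185 = 51;  t_186 = 76;  t_187 = 146;  t_188 = 251
  t_189 = 244;  t_190 = 110;  t_191 = 163;  t_192 = 204;  t_193 = 202;  t_194 = 235
  t_195 = 84;  t_196 = 38;  t_197 = 147;  t_198 = 12;  t_199 = 2;  t_200 = 91
  t_201 = 116;  t_202 = 222;  t_203 = 3;  t_204 = 12;  t_205 = 58;  t_206 = 75
  t_207 = 84;  t_208 = 150;  t_209 = 243;  t_210 = 204;  t_211 = 114;  t_212 = 187
  t_213 = 244;  t_214 = 78;  t_215 = 99;  t_216 = 76;  t_217 = 170;  t_218 = 171
  t_219 = 84;  t_220 = 6;  t_221 = 83;  t_222 = 140;  t_223 = 226;  t_224 = 27
  t_225 = 116;  t_226 = 190;  t_227 = 195;  t_228 = 140;  t_229 = 26;  t_230 = 11
  t_231 = 84;  t_232 = 118;  t_233 = 179;  t_234 = 76;  t_235 = 82;  t_236 = 123
  t_237 = 244;  t_238 = 46;  t_239 = 35;  t_240 = 204;  t_241 = 138;  t_242 = 107
  t_243 = 84;  t_244 = 230;  t_245 = 19;  t_246 = 12;  t_247 = 194;  t_248 = 219
  t_249 = 116;  t_250 = 158;  t_251 = 131;  t_252 = 12;  t_253 = 250;  t_254 = 203
  t_255 = 84;  t_256 = 86;  t_257 = 115;  t_258 = 204;  t_259 = 50;  t_260 = 59
  t_261 = 244;  t_262 = 14;  t_263 = 227;  t_264 = 76;  t_265 = 106;  t_266 = 43
  t_267 = 84;  t_268 = 198;  t_269 = 211;  t_270 = 140;  t_271 = 162;  t_272 = 155
  t_273 = 116;  t_274 = 126;  t_275 = 67;  t_276 = 140;  t_277 = 218;  t_278 = 139
  t_279 = 84;  t_280 = 54;  t_281 = 51;  t_282 = 76;  t_283 = 18;  t_284 = 251
  t_285 = 244;  t_286 = 238;  t_287 = 163;  t_288 = 204;  t_289 = 74;  t_290 = 235
  t_291 = 84;  t_292 = 166
t_293 = 64·166 + 36·84 + 9·235 = 147
t_294 = 64·147 + 36·166 + 9·84 = 12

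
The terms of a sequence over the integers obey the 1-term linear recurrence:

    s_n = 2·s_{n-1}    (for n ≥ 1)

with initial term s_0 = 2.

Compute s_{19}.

1048576

s_1 = 2·2 = 4
s_2 = 2·4 = 8
s_3 = 2·8 = 16
s_4 = 2·16 = 32
s_5 = 2·32 = 64
s_6 = 2·64 = 128
s_7 = 2·128 = 256
s_8 = 2·256 = 512
s_9 = 2·512 = 1024
s_10 = 2·1024 = 2048
s_11 = 2·2048 = 4096
s_12 = 2·4096 = 8192
s_13 = 2·8192 = 16384
s_14 = 2·16384 = 32768
s_15 = 2·32768 = 65536
s_16 = 2·65536 = 131072
s_17 = 2·131072 = 262144
s_18 = 2·262144 = 524288
s_19 = 2·524288 = 1048576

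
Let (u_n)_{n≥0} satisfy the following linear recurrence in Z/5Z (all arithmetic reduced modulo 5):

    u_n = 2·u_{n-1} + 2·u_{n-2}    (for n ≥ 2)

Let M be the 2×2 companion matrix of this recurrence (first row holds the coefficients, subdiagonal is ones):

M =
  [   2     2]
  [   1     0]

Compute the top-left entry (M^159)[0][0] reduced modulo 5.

(M^159)[0][0] is the top entry after applying M 159 times to the unit state (1, 0). Equivalently it is h_{160} for the auxiliary sequence (h_n) obeying the same recurrence with h_1 = 1 and h_i = 0 for 0 ≤ i < 1:
h_2 = 2·1 + 2·0 = 2
h_3 = 2·2 + 2·1 = 1
h_4 = 2·1 + 2·2 = 1
h_5 = 2·1 + 2·1 = 4
h_6 = 2·4 + 2·1 = 0
h_7 = 2·0 + 2·4 = 3
h_8 = 2·3 + 2·0 = 1
h_9 = 2·1 + 2·3 = 3
h_10 = 2·3 + 2·1 = 3
h_11 = 2·3 + 2·3 = 2
h_12 = 2·2 + 2·3 = 0
h_13 = 2·0 + 2·2 = 4
h_14 = 2·4 + 2·0 = 3
h_15 = 2·3 + 2·4 = 4
h_16 = 2·4 + 2·3 = 4
h_17 = 2·4 + 2·4 = 1
h_18 = 2·1 + 2·4 = 0
h_19 = 2·0 + 2·1 = 2
h_20 = 2·2 + 2·0 = 4
h_21 = 2·4 + 2·2 = 2
h_22 = 2·2 + 2·4 = 2
h_23 = 2·2 + 2·2 = 3
h_24 = 2·3 + 2·2 = 0
h_25 = 2·0 + 2·3 = 1
(h_24, h_25) = (0, 1) = (h_0, h_1), so the sequence has period 24.
160 ≡ 16 (mod 24), hence h_160 = h_16 = 4.

4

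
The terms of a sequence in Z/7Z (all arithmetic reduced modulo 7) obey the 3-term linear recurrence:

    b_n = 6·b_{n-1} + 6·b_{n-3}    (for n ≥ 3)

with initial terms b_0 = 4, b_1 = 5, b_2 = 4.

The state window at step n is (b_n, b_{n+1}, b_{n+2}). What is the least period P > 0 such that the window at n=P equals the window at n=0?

114

n=0: window = (4, 5, 4)
n=1: window = (5, 4, 6)
n=2: window = (4, 6, 3)
n=3: window = (6, 3, 0)
n=4: window = (3, 0, 1)
n=5: window = (0, 1, 3)
n=6: window = (1, 3, 4)
n=7: window = (3, 4, 2)
n=8: window = (4, 2, 2)
n=9: window = (2, 2, 1)
n=10: window = (2, 1, 4)
n=11: window = (1, 4, 1)
n=12: window = (4, 1, 5)
n=13: window = (1, 5, 5)
n=14: window = (5, 5, 1)
n=15: window = (5, 1, 1)
n=16: window = (1, 1, 1)
n=17: window = (1, 1, 5)
n=18: window = (1, 5, 1)
n=19: window = (5, 1, 5)
n=20: window = (1, 5, 4)
n=21: window = (5, 4, 2)
n=22: window = (4, 2, 0)
n=23: window = (2, 0, 3)
n=24: window = (0, 3, 2)
n=25: window = (3, 2, 5)
n=26: window = (2, 5, 6)
n=27: window = (5, 6, 6)
n=28: window = (6, 6, 3)
n=29: window = (6, 3, 5)
n=30: window = (3, 5, 3)
n=31: window = (5, 3, 1)
n=32: window = (3, 1, 1)
n=33: window = (1, 1, 3)
n=34: window = (1, 3, 3)
n=35: window = (3, 3, 3)
n=36: window = (3, 3, 1)
n=37: window = (3, 1, 3)
n=38: window = (1, 3, 1)
n=39: window = (3, 1, 5)
n=40: window = (1, 5, 6)
…
n=112: window = (5, 5, 4)
n=113: window = (5, 4, 5)
n=114: window = (4, 5, 4)
window at n=114 equals window at n=0 → period = 114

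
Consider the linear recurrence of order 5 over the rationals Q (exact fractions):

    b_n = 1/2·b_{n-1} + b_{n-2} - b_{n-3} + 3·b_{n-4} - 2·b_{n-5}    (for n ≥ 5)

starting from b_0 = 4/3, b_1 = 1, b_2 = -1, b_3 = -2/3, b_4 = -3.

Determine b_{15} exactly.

b_5 = 1/2·-3 + 1·-2/3 + -1·-1 + 3·1 + -2·4/3 = -5/6
b_6 = 1/2·-5/6 + 1·-3 + -1·-2/3 + 3·-1 + -2·1 = -31/4
b_7 = 1/2·-31/4 + 1·-5/6 + -1·-3 + 3·-2/3 + -2·-1 = -41/24
b_8 = 1/2·-41/24 + 1·-31/4 + -1·-5/6 + 3·-3 + -2·-2/3 = -247/16
b_9 = 1/2·-247/16 + 1·-41/24 + -1·-31/4 + 3·-5/6 + -2·-3 = 175/96
b_10 = 1/2·175/96 + 1·-247/16 + -1·-41/24 + 3·-31/4 + -2·-5/6 = -6605/192
b_11 = 1/2·-6605/192 + 1·175/96 + -1·-247/16 + 3·-41/24 + -2·-31/4 = 4007/384
b_12 = 1/2·4007/384 + 1·-6605/192 + -1·175/96 + 3·-247/16 + -2·-41/24 = -18919/256
b_13 = 1/2·-18919/256 + 1·4007/384 + -1·-6605/192 + 3·175/96 + -2·-247/16 = 22645/512
b_14 = 1/2·22645/512 + 1·-18919/256 + -1·4007/384 + 3·-6605/192 + -2·175/96 = -519389/3072
b_15 = 1/2·-519389/3072 + 1·22645/512 + -1·-18919/256 + 3·4007/384 + -2·-6605/192 = 273821/2048

273821/2048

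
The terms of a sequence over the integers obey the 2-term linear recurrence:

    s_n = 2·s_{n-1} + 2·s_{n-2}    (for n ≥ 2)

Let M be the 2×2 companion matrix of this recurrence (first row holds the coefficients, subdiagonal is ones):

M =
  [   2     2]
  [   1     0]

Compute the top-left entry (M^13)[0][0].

372608

(M^13)[0][0] is the top entry after applying M 13 times to the unit state (1, 0). Equivalently it is h_{14} for the auxiliary sequence (h_n) obeying the same recurrence with h_1 = 1 and h_i = 0 for 0 ≤ i < 1:
h_2 = 2·1 + 2·0 = 2
h_3 = 2·2 + 2·1 = 6
h_4 = 2·6 + 2·2 = 16
h_5 = 2·16 + 2·6 = 44
h_6 = 2·44 + 2·16 = 120
h_7 = 2·120 + 2·44 = 328
h_8 = 2·328 + 2·120 = 896
h_9 = 2·896 + 2·328 = 2448
h_10 = 2·2448 + 2·896 = 6688
h_11 = 2·6688 + 2·2448 = 18272
h_12 = 2·18272 + 2·6688 = 49920
h_13 = 2·49920 + 2·18272 = 136384
h_14 = 2·136384 + 2·49920 = 372608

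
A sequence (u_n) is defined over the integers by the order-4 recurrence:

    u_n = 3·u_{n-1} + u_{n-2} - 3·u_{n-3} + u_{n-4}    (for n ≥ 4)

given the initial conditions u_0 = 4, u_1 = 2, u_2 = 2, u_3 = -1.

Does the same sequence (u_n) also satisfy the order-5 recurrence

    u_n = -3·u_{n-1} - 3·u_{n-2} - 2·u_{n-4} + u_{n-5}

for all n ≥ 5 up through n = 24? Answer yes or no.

no

Terms u_0..u_24: 4, 2, 2, -1, -3, -14, -40, -126, -379, -1157, -3512, -10682, -32466, -98701, -300035, -912090, -2772668, -8428690, -25622503, -77890285, -236779956, -719791334, -2188105606, -6651658569, -20220487267
n=5: candidate gives 12, actual u_5 = -14 ✗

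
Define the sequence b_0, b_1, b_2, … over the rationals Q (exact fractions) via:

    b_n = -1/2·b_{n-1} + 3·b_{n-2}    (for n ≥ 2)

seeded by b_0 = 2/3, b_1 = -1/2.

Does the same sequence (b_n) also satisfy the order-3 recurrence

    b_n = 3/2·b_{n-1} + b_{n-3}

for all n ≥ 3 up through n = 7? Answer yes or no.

no

Terms b_0..b_7: 2/3, -1/2, 9/4, -21/8, 129/16, -381/32, 1929/64, -6501/128
n=3: candidate gives 97/24, actual b_3 = -21/8 ✗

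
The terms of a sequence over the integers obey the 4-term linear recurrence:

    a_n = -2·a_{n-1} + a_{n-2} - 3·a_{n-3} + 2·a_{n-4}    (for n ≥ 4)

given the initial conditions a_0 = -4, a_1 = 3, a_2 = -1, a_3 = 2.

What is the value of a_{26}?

-147230229817

a_4 = -2·2 + 1·-1 + -3·3 + 2·-4 = -22
a_5 = -2·-22 + 1·2 + -3·-1 + 2·3 = 55
a_6 = -2·55 + 1·-22 + -3·2 + 2·-1 = -140
a_7 = -2·-140 + 1·55 + -3·-22 + 2·2 = 405
a_8 = -2·405 + 1·-140 + -3·55 + 2·-22 = -1159
a_9 = -2·-1159 + 1·405 + -3·-140 + 2·55 = 3253
a_10 = -2·3253 + 1·-1159 + -3·405 + 2·-140 = -9160
a_11 = -2·-9160 + 1·3253 + -3·-1159 + 2·405 = 25860
a_12 = -2·25860 + 1·-9160 + -3·3253 + 2·-1159 = -72957
a_13 = -2·-72957 + 1·25860 + -3·-9160 + 2·3253 = 205760
a_14 = -2·205760 + 1·-72957 + -3·25860 + 2·-9160 = -580377
a_15 = -2·-580377 + 1·205760 + -3·-72957 + 2·25860 = 1637105
a_16 = -2·1637105 + 1·-580377 + -3·205760 + 2·-72957 = -4617781
a_17 = -2·-4617781 + 1·1637105 + -3·-580377 + 2·205760 = 13025318
a_18 = -2·13025318 + 1·-4617781 + -3·1637105 + 2·-580377 = -36740486
a_19 = -2·-36740486 + 1·13025318 + -3·-4617781 + 2·1637105 = 103633843
a_20 = -2·103633843 + 1·-36740486 + -3·13025318 + 2·-4617781 = -292319688
a_21 = -2·-292319688 + 1·103633843 + -3·-36740486 + 2·13025318 = 824545313
a_22 = -2·824545313 + 1·-292319688 + -3·103633843 + 2·-36740486 = -2325792815
a_23 = -2·-2325792815 + 1·824545313 + -3·-292319688 + 2·103633843 = 6560357693
a_24 = -2·6560357693 + 1·-2325792815 + -3·824545313 + 2·-292319688 = -18504783516
a_25 = -2·-18504783516 + 1·6560357693 + -3·-2325792815 + 2·824545313 = 52196393796
a_26 = -2·52196393796 + 1·-18504783516 + -3·6560357693 + 2·-2325792815 = -147230229817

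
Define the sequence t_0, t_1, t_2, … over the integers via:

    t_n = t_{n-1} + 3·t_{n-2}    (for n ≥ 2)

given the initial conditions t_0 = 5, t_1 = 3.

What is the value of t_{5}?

t_2 = 1·3 + 3·5 = 18
t_3 = 1·18 + 3·3 = 27
t_4 = 1·27 + 3·18 = 81
t_5 = 1·81 + 3·27 = 162

162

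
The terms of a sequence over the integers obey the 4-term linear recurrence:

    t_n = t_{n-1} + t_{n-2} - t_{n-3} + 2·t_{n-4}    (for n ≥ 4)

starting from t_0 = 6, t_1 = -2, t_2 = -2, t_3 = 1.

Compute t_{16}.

t_4 = 1·1 + 1·-2 + -1·-2 + 2·6 = 13
t_5 = 1·13 + 1·1 + -1·-2 + 2·-2 = 12
t_6 = 1·12 + 1·13 + -1·1 + 2·-2 = 20
t_7 = 1·20 + 1·12 + -1·13 + 2·1 = 21
t_8 = 1·21 + 1·20 + -1·12 + 2·13 = 55
t_9 = 1·55 + 1·21 + -1·20 + 2·12 = 80
t_10 = 1·80 + 1·55 + -1·21 + 2·20 = 154
t_11 = 1·154 + 1·80 + -1·55 + 2·21 = 221
t_12 = 1·221 + 1·154 + -1·80 + 2·55 = 405
t_13 = 1·405 + 1·221 + -1·154 + 2·80 = 632
t_14 = 1·632 + 1·405 + -1·221 + 2·154 = 1124
t_15 = 1·1124 + 1·632 + -1·405 + 2·221 = 1793
t_16 = 1·1793 + 1·1124 + -1·632 + 2·405 = 3095

3095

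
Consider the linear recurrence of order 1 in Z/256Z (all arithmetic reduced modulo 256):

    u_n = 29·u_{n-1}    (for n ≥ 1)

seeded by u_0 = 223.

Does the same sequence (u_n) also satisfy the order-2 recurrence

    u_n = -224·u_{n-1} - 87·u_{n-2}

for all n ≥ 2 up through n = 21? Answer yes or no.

yes

Terms u_0..u_21: 223, 67, 151, 27, 15, 179, 71, 11, 63, 35, 247, 251, 111, 147, 167, 235, 159, 3, 87, 219, 207, 115
n=2: candidate gives 151, actual u_2 = 151 ✓
n=3: candidate gives 27, actual u_3 = 27 ✓
n=4: candidate gives 15, actual u_4 = 15 ✓
n=5: candidate gives 179, actual u_5 = 179 ✓
n=6: candidate gives 71, actual u_6 = 71 ✓
n=7: candidate gives 11, actual u_7 = 11 ✓
n=8: candidate gives 63, actual u_8 = 63 ✓
n=9: candidate gives 35, actual u_9 = 35 ✓
n=10: candidate gives 247, actual u_10 = 247 ✓
n=11: candidate gives 251, actual u_11 = 251 ✓
n=12: candidate gives 111, actual u_12 = 111 ✓
n=13: candidate gives 147, actual u_13 = 147 ✓
n=14: candidate gives 167, actual u_14 = 167 ✓
n=15: candidate gives 235, actual u_15 = 235 ✓
n=16: candidate gives 159, actual u_16 = 159 ✓
n=17: candidate gives 3, actual u_17 = 3 ✓
n=18: candidate gives 87, actual u_18 = 87 ✓
n=19: candidate gives 219, actual u_19 = 219 ✓
n=20: candidate gives 207, actual u_20 = 207 ✓
n=21: candidate gives 115, actual u_21 = 115 ✓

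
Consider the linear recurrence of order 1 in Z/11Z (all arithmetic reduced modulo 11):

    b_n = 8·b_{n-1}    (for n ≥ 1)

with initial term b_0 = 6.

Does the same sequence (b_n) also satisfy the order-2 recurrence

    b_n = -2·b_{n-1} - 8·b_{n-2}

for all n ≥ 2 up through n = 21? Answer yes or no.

yes

Terms b_0..b_21: 6, 4, 10, 3, 2, 5, 7, 1, 8, 9, 6, 4, 10, 3, 2, 5, 7, 1, 8, 9, 6, 4
n=2: candidate gives 10, actual b_2 = 10 ✓
n=3: candidate gives 3, actual b_3 = 3 ✓
n=4: candidate gives 2, actual b_4 = 2 ✓
n=5: candidate gives 5, actual b_5 = 5 ✓
n=6: candidate gives 7, actual b_6 = 7 ✓
n=7: candidate gives 1, actual b_7 = 1 ✓
n=8: candidate gives 8, actual b_8 = 8 ✓
n=9: candidate gives 9, actual b_9 = 9 ✓
n=10: candidate gives 6, actual b_10 = 6 ✓
n=11: candidate gives 4, actual b_11 = 4 ✓
n=12: candidate gives 10, actual b_12 = 10 ✓
n=13: candidate gives 3, actual b_13 = 3 ✓
n=14: candidate gives 2, actual b_14 = 2 ✓
n=15: candidate gives 5, actual b_15 = 5 ✓
n=16: candidate gives 7, actual b_16 = 7 ✓
n=17: candidate gives 1, actual b_17 = 1 ✓
n=18: candidate gives 8, actual b_18 = 8 ✓
n=19: candidate gives 9, actual b_19 = 9 ✓
n=20: candidate gives 6, actual b_20 = 6 ✓
n=21: candidate gives 4, actual b_21 = 4 ✓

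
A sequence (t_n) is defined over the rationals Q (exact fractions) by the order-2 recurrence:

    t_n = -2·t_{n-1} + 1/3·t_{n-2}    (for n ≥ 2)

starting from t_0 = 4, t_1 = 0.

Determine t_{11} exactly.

t_2 = -2·0 + 1/3·4 = 4/3
t_3 = -2·4/3 + 1/3·0 = -8/3
t_4 = -2·-8/3 + 1/3·4/3 = 52/9
t_5 = -2·52/9 + 1/3·-8/3 = -112/9
t_6 = -2·-112/9 + 1/3·52/9 = 724/27
t_7 = -2·724/27 + 1/3·-112/9 = -520/9
t_8 = -2·-520/9 + 1/3·724/27 = 10084/81
t_9 = -2·10084/81 + 1/3·-520/9 = -21728/81
t_10 = -2·-21728/81 + 1/3·10084/81 = 140452/243
t_11 = -2·140452/243 + 1/3·-21728/81 = -302632/243

-302632/243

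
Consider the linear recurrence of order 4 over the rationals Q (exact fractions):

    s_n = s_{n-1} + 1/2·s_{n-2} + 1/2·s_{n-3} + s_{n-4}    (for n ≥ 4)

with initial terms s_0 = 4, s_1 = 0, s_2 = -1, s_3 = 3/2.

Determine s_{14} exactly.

s_4 = 1·3/2 + 1/2·-1 + 1/2·0 + 1·4 = 5
s_5 = 1·5 + 1/2·3/2 + 1/2·-1 + 1·0 = 21/4
s_6 = 1·21/4 + 1/2·5 + 1/2·3/2 + 1·-1 = 15/2
s_7 = 1·15/2 + 1/2·21/4 + 1/2·5 + 1·3/2 = 113/8
s_8 = 1·113/8 + 1/2·15/2 + 1/2·21/4 + 1·5 = 51/2
s_9 = 1·51/2 + 1/2·113/8 + 1/2·15/2 + 1·21/4 = 665/16
s_10 = 1·665/16 + 1/2·51/2 + 1/2·113/8 + 1·15/2 = 551/8
s_11 = 1·551/8 + 1/2·665/16 + 1/2·51/2 + 1·113/8 = 3729/32
s_12 = 1·3729/32 + 1/2·551/8 + 1/2·665/16 + 1·51/2 = 789/4
s_13 = 1·789/4 + 1/2·3729/32 + 1/2·551/8 + 1·665/16 = 21217/64
s_14 = 1·21217/64 + 1/2·789/4 + 1/2·3729/32 + 1·551/8 = 17833/32

17833/32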